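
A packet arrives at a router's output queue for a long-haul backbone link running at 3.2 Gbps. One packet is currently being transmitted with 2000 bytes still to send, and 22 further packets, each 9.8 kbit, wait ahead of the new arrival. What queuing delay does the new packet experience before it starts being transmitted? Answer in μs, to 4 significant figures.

Each queued packet: L/R = 9800/3200000000 = 3.0625 μs.
22 queued → 67.375 μs.
Plus remaining 16000 bits of current packet: 5 μs.
Queuing delay = 72.38 μs.

72.38 μs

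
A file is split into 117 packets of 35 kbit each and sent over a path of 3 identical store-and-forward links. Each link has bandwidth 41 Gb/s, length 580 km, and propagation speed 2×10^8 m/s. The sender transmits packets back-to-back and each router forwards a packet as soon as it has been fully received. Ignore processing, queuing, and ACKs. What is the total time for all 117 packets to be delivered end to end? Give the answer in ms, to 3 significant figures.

8.80 ms

Per-hop transmission t_tx = L/R = 35000/41000000000 = 0.000853659 ms.
Per-hop propagation t_prop = 580000/200000000 = 2.9 ms.
Pipeline fill: first packet needs 3·t_tx to clear all hops; remaining 116 packets each add one t_tx.
Total = (3+117-1)·t_tx + 3·t_prop = 119·0.000853659 + 3·2.9 = 8.80 ms.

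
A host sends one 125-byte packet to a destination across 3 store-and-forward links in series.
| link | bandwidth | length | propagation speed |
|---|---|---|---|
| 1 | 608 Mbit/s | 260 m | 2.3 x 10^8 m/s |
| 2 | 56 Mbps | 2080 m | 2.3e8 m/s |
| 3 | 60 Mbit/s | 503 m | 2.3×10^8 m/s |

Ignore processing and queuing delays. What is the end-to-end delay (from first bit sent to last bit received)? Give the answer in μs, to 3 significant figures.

L = 125 × 8 = 1000 bits.
Transmission delays (L/R per hop): 1.64474, 17.8571, 16.6667 μs; sum = 36.1685 μs.
Propagation delays (d/s per hop): 1.13043, 9.04348, 2.18696 μs; sum = 12.3609 μs.
End-to-end = 48.5 μs.

48.5 μs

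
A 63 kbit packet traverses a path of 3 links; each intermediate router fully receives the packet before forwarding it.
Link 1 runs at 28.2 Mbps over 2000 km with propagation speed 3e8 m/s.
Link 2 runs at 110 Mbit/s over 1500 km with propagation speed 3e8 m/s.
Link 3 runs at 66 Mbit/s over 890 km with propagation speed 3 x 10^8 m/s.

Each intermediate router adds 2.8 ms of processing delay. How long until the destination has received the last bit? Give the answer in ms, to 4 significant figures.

L = 63000 bits.
Transmission delays (L/R per hop): 2.23404, 0.572727, 0.954545 ms; sum = 3.76132 ms.
Propagation delays (d/s per hop): 6.66667, 5, 2.96667 ms; sum = 14.6333 ms.
Processing at 2 router(s): 2 × 2.8 ms = 5.6 ms.
End-to-end = 23.99 ms.

23.99 ms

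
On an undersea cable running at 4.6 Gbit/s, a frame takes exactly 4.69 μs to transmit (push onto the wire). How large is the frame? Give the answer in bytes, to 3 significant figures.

2700 bytes

L = R × t_tx = 4600000000 b/s × 4.69e-06 s = 21574 bits.
In bytes: 21574 / 8 = 2700 bytes.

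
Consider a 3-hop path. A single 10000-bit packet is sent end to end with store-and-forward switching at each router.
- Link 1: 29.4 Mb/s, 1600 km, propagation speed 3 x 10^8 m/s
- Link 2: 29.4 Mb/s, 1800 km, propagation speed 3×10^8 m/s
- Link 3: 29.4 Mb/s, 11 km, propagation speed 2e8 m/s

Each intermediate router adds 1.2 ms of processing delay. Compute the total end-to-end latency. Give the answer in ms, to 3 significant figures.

14.8 ms

Transmission delay per hop = L/R = 10000/29400000 = 0.340136 ms; 3 hops → 1.02041 ms.
Propagation delays (d/s per hop): 5.33333, 6, 0.055 ms; sum = 11.3883 ms.
Processing at 2 router(s): 2 × 1.2 ms = 2.4 ms.
End-to-end = 14.8 ms.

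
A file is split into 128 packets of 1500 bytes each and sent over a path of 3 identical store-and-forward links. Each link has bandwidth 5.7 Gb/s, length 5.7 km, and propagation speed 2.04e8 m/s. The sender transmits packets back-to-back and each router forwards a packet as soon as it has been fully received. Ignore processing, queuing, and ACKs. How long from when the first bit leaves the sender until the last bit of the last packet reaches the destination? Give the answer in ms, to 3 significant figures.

0.358 ms

Per-hop transmission t_tx = L/R = 12000/5700000000 = 0.00210526 ms.
Per-hop propagation t_prop = 5700/204000000 = 0.0279412 ms.
Pipeline fill: first packet needs 3·t_tx to clear all hops; remaining 127 packets each add one t_tx.
Total = (3+128-1)·t_tx + 3·t_prop = 130·0.00210526 + 3·0.0279412 = 0.358 ms.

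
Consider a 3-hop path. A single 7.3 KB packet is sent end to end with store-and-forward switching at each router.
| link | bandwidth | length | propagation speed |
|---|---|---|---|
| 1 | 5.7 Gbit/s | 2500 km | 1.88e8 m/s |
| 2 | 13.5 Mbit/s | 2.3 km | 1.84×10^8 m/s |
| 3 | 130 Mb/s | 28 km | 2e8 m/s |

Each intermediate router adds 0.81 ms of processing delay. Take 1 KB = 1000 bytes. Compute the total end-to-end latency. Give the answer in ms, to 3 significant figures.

19.9 ms

L = 58400 bits.
Transmission delays (L/R per hop): 0.0102456, 4.32593, 0.449231 ms; sum = 4.7854 ms.
Propagation delays (d/s per hop): 13.2979, 0.0125, 0.14 ms; sum = 13.4504 ms.
Processing at 2 router(s): 2 × 0.81 ms = 1.62 ms.
End-to-end = 19.9 ms.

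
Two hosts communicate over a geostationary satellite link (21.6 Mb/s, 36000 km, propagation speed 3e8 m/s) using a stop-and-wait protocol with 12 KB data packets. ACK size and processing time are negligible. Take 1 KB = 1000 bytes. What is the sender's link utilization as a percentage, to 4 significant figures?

1.818 %

t_tx = L/R = 96000/21600000 = 0.00444444 s.
t_prop = 36000000/300000000 = 0.12 s; RTT = 0.24 s.
Cycle = t_tx + RTT = 0.244444 s.
Utilization = t_tx / cycle = 0.00444444/0.244444 = 1.818 %.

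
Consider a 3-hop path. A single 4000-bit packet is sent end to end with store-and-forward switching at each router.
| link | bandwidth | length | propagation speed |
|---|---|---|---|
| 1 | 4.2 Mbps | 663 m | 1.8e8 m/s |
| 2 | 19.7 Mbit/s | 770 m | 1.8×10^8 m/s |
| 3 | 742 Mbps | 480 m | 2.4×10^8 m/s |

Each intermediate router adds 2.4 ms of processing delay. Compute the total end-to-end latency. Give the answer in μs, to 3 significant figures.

Transmission delays (L/R per hop): 952.381, 203.046, 5.39084 μs; sum = 1160.82 μs.
Propagation delays (d/s per hop): 3.68333, 4.27778, 2 μs; sum = 9.96111 μs.
Processing at 2 router(s): 2 × 2.4 ms = 4800 μs.
End-to-end = 5970 μs.

5970 μs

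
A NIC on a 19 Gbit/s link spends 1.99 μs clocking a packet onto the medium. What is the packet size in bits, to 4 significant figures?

L = R × t_tx = 19000000000 b/s × 1.99e-06 s = 37810 bits.

37810 bits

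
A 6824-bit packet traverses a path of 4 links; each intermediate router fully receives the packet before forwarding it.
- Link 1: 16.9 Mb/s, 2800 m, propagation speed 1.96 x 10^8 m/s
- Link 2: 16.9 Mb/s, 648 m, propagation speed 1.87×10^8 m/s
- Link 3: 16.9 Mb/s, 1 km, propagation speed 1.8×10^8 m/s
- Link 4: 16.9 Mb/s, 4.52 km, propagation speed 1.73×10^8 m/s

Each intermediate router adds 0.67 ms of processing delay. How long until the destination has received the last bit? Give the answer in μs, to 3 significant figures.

Transmission delay per hop = L/R = 6824/16900000 = 403.787 μs; 4 hops → 1615.15 μs.
Propagation delays (d/s per hop): 14.2857, 3.46524, 5.55556, 26.1272 μs; sum = 49.4337 μs.
Processing at 3 router(s): 3 × 0.67 ms = 2010 μs.
End-to-end = 3670 μs.

3670 μs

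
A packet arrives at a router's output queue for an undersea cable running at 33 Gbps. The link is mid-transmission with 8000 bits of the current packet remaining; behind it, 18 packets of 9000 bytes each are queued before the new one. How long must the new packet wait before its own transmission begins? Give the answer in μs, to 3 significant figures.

Each queued packet: L/R = 72000/33000000000 = 2.18182 μs.
18 queued → 39.2727 μs.
Plus remaining 8000 bits of current packet: 0.242424 μs.
Queuing delay = 39.5 μs.

39.5 μs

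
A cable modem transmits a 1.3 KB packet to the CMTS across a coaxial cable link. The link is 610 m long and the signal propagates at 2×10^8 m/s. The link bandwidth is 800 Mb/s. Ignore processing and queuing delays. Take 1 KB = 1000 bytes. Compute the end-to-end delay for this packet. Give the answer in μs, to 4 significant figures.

L = 10400 bits.
Transmission delay = L/R = 10400 / 800000000 = 13 μs.
Propagation delay = d/s = 610 m / 200000000 m/s = 3.05 μs.
Total = 16.05 μs.

16.05 μs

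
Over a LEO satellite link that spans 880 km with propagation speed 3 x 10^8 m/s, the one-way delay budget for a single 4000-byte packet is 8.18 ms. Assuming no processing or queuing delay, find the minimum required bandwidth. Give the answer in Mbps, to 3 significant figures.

6.10 Mbps

L = 32000 bits.
Propagation delay = 880000 / 300000000 = 2.93333 ms.
Transmission budget = 8.18 − 2.93333 = 5.24667 ms.
R ≥ L / t_tx = 32000 bits / 0.00524667 s = 6.10 Mbps.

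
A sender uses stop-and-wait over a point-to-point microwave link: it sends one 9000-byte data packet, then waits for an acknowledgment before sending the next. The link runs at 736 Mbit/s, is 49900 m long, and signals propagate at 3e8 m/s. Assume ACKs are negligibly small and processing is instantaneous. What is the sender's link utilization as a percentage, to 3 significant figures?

t_tx = L/R = 72000/736000000 = 9.78261e-05 s.
t_prop = 49900/300000000 = 0.000166333 s; RTT = 0.000332667 s.
Cycle = t_tx + RTT = 0.000430493 s.
Utilization = t_tx / cycle = 9.78261e-05/0.000430493 = 22.7 %.

22.7 %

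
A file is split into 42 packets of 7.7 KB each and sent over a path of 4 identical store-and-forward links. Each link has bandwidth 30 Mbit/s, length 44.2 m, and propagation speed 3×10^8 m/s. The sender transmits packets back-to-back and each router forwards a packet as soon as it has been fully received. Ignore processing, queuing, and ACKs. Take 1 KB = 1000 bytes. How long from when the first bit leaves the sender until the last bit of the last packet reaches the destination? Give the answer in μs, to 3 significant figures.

Per-hop transmission t_tx = L/R = 61600/30000000 = 2053.33 μs.
Per-hop propagation t_prop = 44.2/300000000 = 0.147333 μs.
Pipeline fill: first packet needs 4·t_tx to clear all hops; remaining 41 packets each add one t_tx.
Total = (4+42-1)·t_tx + 4·t_prop = 45·2053.33 + 4·0.147333 = 92400 μs.

92400 μs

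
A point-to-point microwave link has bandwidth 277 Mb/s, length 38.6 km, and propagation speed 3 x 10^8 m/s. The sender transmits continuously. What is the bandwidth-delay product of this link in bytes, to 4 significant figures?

4455 bytes

Propagation delay = 38600 / 300000000 = 0.000128667 s.
BDP = R × t_prop = 277000000 × 0.000128667 = 35640.7 bits.
In bytes: 35640.7/8 = 4455 bytes.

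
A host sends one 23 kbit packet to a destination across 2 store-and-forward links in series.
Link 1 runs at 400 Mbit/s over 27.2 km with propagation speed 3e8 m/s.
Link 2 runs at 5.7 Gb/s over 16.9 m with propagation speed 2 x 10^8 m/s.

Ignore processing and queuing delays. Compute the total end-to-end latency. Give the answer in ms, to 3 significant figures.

L = 23000 bits.
Transmission delays (L/R per hop): 0.0575, 0.00403509 ms; sum = 0.0615351 ms.
Propagation delays (d/s per hop): 0.0906667, 8.45e-05 ms; sum = 0.0907512 ms.
End-to-end = 0.152 ms.

0.152 ms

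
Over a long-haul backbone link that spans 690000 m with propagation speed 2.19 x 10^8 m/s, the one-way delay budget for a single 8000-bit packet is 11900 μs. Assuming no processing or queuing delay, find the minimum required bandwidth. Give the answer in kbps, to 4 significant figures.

Propagation delay = 690000 / 219000000 = 3150.68 μs.
Transmission budget = 11900 − 3150.68 = 8749.32 μs.
R ≥ L / t_tx = 8000 bits / 0.00874932 s = 914.4 kbps.

914.4 kbps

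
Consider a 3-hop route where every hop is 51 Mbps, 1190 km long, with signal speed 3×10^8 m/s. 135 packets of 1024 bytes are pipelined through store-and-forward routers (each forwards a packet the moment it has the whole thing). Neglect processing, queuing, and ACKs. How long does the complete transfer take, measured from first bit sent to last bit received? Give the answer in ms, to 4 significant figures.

Per-hop transmission t_tx = L/R = 8192/51000000 = 0.160627 ms.
Per-hop propagation t_prop = 1190000/300000000 = 3.96667 ms.
Pipeline fill: first packet needs 3·t_tx to clear all hops; remaining 134 packets each add one t_tx.
Total = (3+135-1)·t_tx + 3·t_prop = 137·0.160627 + 3·3.96667 = 33.91 ms.

33.91 ms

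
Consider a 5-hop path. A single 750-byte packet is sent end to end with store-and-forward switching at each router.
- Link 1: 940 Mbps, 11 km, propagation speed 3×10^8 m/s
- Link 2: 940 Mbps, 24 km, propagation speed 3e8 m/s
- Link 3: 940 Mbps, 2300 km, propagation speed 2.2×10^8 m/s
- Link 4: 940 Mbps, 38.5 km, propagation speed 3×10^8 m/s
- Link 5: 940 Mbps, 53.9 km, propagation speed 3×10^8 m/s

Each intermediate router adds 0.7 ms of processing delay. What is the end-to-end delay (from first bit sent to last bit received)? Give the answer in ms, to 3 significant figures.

13.7 ms

L = 750 × 8 = 6000 bits.
Transmission delay per hop = L/R = 6000/940000000 = 0.00638298 ms; 5 hops → 0.0319149 ms.
Propagation delays (d/s per hop): 0.0366667, 0.08, 10.4545, 0.128333, 0.179667 ms; sum = 10.8792 ms.
Processing at 4 router(s): 4 × 0.7 ms = 2.8 ms.
End-to-end = 13.7 ms.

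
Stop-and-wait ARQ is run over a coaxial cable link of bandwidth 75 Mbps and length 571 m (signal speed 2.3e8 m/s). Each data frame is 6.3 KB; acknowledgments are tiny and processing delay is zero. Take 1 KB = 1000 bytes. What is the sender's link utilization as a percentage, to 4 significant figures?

t_tx = L/R = 50400/75000000 = 0.000672 s.
t_prop = 571/2.3e+08 = 2.48261e-06 s; RTT = 4.96522e-06 s.
Cycle = t_tx + RTT = 0.000676965 s.
Utilization = t_tx / cycle = 0.000672/0.000676965 = 99.27 %.

99.27 %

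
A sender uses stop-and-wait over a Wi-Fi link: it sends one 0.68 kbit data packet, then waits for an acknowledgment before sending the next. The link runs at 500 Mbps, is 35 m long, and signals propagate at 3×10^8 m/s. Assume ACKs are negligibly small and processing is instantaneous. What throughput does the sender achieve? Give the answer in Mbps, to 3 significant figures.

427 Mbps

t_tx = L/R = 680/500000000 = 1.36e-06 s.
t_prop = 35/300000000 = 1.16667e-07 s; RTT = 2.33333e-07 s.
Cycle = t_tx + RTT = 1.59333e-06 s.
Throughput = L / cycle = 680 / 1.59333e-06 = 427 Mbps.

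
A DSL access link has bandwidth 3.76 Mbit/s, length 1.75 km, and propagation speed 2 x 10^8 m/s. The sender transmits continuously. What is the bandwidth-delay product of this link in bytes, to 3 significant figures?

Propagation delay = 1750 / 200000000 = 8.75e-06 s.
BDP = R × t_prop = 3760000 × 8.75e-06 = 32.9 bits.
In bytes: 32.9/8 = 4.11 bytes.

4.11 bytes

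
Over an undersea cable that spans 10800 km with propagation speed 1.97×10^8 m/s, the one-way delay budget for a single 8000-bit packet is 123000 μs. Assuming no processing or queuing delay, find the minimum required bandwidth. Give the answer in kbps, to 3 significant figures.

117 kbps

Propagation delay = 10800000 / 197000000 = 54822.3 μs.
Transmission budget = 123000 − 54822.3 = 68177.7 μs.
R ≥ L / t_tx = 8000 bits / 0.0681777 s = 117 kbps.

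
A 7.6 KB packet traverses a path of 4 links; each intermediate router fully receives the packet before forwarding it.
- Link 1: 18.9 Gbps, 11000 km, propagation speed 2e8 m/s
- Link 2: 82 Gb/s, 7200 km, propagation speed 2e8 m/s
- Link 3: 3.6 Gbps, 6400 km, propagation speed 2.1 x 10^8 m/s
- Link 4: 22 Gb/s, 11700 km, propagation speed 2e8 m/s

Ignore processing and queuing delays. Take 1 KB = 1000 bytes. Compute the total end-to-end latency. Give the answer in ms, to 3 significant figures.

L = 60800 bits.
Transmission delays (L/R per hop): 0.00321693, 0.000741463, 0.0168889, 0.00276364 ms; sum = 0.0236109 ms.
Propagation delays (d/s per hop): 55, 36, 30.4762, 58.5 ms; sum = 179.976 ms.
End-to-end = 180 ms.

180 ms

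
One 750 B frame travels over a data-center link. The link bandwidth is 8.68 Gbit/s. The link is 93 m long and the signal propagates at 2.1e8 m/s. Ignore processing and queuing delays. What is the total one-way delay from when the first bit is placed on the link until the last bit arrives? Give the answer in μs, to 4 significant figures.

1.134 μs

L = 750 × 8 = 6000 bits.
Transmission delay = L/R = 6000 / 8680000000 = 0.691244 μs.
Propagation delay = d/s = 93 m / 210000000 m/s = 0.442857 μs.
Total = 1.134 μs.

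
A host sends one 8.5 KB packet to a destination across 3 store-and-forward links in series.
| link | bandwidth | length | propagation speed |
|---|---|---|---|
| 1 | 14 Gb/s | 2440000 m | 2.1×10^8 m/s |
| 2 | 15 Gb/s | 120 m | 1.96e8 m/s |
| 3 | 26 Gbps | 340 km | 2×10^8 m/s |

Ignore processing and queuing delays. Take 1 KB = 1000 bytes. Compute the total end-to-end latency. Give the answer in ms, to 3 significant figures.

13.3 ms

L = 68000 bits.
Transmission delays (L/R per hop): 0.00485714, 0.00453333, 0.00261538 ms; sum = 0.0120059 ms.
Propagation delays (d/s per hop): 11.619, 0.000612245, 1.7 ms; sum = 13.3197 ms.
End-to-end = 13.3 ms.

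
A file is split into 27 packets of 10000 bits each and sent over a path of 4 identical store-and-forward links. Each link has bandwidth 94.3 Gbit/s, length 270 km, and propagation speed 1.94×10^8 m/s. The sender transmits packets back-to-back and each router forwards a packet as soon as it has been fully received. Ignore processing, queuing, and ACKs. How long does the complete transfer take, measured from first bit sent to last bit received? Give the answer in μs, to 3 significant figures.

Per-hop transmission t_tx = L/R = 10000/94300000000 = 0.106045 μs.
Per-hop propagation t_prop = 270000/194000000 = 1391.75 μs.
Pipeline fill: first packet needs 4·t_tx to clear all hops; remaining 26 packets each add one t_tx.
Total = (4+27-1)·t_tx + 4·t_prop = 30·0.106045 + 4·1391.75 = 5570 μs.

5570 μs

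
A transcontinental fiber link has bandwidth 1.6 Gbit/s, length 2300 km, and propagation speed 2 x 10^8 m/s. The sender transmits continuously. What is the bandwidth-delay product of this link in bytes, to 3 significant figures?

Propagation delay = 2300000 / 200000000 = 0.0115 s.
BDP = R × t_prop = 1600000000 × 0.0115 = 18400000 bits.
In bytes: 18400000/8 = 2300000 bytes.

2300000 bytes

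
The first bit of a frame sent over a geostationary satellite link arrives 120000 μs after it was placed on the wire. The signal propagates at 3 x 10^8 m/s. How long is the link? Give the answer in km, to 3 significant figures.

d = s × t_prop = 300000000 × 0.12 = 36000 km.

36000 km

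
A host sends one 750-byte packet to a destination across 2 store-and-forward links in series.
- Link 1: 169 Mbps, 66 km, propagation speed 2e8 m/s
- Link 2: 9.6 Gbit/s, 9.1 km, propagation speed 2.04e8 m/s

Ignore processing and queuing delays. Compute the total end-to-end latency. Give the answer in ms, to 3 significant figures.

L = 750 × 8 = 6000 bits.
Transmission delays (L/R per hop): 0.035503, 0.000625 ms; sum = 0.036128 ms.
Propagation delays (d/s per hop): 0.33, 0.0446078 ms; sum = 0.374608 ms.
End-to-end = 0.411 ms.

0.411 ms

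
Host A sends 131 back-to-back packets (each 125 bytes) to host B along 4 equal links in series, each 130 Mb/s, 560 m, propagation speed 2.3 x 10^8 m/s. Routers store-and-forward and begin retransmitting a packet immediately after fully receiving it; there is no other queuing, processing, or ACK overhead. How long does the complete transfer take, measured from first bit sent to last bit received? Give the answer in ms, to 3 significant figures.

Per-hop transmission t_tx = L/R = 1000/130000000 = 0.00769231 ms.
Per-hop propagation t_prop = 560/2.3e+08 = 0.00243478 ms.
Pipeline fill: first packet needs 4·t_tx to clear all hops; remaining 130 packets each add one t_tx.
Total = (4+131-1)·t_tx + 4·t_prop = 134·0.00769231 + 4·0.00243478 = 1.04 ms.

1.04 ms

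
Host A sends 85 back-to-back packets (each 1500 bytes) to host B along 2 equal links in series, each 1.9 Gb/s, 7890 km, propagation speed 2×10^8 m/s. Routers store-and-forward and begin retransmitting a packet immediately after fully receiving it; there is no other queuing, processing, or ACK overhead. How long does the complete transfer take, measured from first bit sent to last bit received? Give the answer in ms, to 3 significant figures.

79.4 ms

Per-hop transmission t_tx = L/R = 12000/1900000000 = 0.00631579 ms.
Per-hop propagation t_prop = 7890000/200000000 = 39.45 ms.
Pipeline fill: first packet needs 2·t_tx to clear all hops; remaining 84 packets each add one t_tx.
Total = (2+85-1)·t_tx + 2·t_prop = 86·0.00631579 + 2·39.45 = 79.4 ms.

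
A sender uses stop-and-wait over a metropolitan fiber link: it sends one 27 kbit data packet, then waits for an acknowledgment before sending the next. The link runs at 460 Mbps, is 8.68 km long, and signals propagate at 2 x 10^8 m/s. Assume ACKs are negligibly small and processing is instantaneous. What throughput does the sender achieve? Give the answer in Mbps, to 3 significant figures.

186 Mbps

t_tx = L/R = 27000/460000000 = 5.86957e-05 s.
t_prop = 8680/200000000 = 4.34e-05 s; RTT = 8.68e-05 s.
Cycle = t_tx + RTT = 0.000145496 s.
Throughput = L / cycle = 27000 / 0.000145496 = 186 Mbps.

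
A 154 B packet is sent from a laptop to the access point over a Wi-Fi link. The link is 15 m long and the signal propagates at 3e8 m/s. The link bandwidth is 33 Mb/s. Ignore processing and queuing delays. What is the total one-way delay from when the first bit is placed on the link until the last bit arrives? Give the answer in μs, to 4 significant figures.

L = 154 × 8 = 1232 bits.
Transmission delay = L/R = 1232 / 33000000 = 37.3333 μs.
Propagation delay = d/s = 15 m / 300000000 m/s = 0.05 μs.
Total = 37.38 μs.

37.38 μs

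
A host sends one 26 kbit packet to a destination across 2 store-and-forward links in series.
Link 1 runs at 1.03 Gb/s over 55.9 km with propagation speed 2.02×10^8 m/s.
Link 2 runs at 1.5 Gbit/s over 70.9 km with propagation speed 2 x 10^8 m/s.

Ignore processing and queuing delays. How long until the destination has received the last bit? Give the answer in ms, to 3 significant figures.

0.674 ms

L = 26000 bits.
Transmission delays (L/R per hop): 0.0252427, 0.0173333 ms; sum = 0.0425761 ms.
Propagation delays (d/s per hop): 0.276733, 0.3545 ms; sum = 0.631233 ms.
End-to-end = 0.674 ms.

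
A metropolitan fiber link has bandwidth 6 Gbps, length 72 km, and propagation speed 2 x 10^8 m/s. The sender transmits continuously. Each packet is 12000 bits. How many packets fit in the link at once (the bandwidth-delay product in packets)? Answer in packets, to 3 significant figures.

180 packets

Propagation delay = 72000 / 200000000 = 0.00036 s.
BDP = R × t_prop = 6000000000 × 0.00036 = 2160000 bits.
In packets of 12000 bits: 180 packets.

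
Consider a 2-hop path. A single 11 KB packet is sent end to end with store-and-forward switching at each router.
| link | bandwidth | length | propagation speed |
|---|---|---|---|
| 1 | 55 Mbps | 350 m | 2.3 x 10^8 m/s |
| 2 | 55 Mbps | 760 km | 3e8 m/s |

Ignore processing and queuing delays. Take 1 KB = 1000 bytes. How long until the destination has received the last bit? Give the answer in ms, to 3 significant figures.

L = 88000 bits.
Transmission delay per hop = L/R = 88000/55000000 = 1.6 ms; 2 hops → 3.2 ms.
Propagation delays (d/s per hop): 0.00152174, 2.53333 ms; sum = 2.53486 ms.
End-to-end = 5.73 ms.

5.73 ms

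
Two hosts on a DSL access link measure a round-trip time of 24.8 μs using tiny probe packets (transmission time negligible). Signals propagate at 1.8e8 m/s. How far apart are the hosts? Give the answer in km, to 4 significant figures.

One-way propagation = RTT/2 = 12.4 μs.
d = s × t = 180000000 × 1.24e-05 = 2.232 km.

2.232 km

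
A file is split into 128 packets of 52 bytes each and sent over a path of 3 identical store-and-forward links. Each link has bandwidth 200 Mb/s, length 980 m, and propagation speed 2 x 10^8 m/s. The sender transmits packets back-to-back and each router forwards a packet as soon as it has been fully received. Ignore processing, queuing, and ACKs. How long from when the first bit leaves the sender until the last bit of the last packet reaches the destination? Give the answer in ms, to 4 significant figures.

Per-hop transmission t_tx = L/R = 416/200000000 = 0.00208 ms.
Per-hop propagation t_prop = 980/200000000 = 0.0049 ms.
Pipeline fill: first packet needs 3·t_tx to clear all hops; remaining 127 packets each add one t_tx.
Total = (3+128-1)·t_tx + 3·t_prop = 130·0.00208 + 3·0.0049 = 0.2851 ms.

0.2851 ms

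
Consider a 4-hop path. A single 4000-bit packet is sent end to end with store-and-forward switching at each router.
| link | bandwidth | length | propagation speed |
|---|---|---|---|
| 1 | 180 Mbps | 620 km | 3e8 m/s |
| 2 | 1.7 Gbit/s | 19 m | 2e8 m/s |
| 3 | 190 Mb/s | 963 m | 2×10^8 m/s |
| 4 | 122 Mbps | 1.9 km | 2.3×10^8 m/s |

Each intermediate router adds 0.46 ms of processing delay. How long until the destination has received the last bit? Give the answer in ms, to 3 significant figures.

3.54 ms

Transmission delays (L/R per hop): 0.0222222, 0.00235294, 0.0210526, 0.0327869 ms; sum = 0.0784147 ms.
Propagation delays (d/s per hop): 2.06667, 9.5e-05, 0.004815, 0.00826087 ms; sum = 2.07984 ms.
Processing at 3 router(s): 3 × 0.46 ms = 1.38 ms.
End-to-end = 3.54 ms.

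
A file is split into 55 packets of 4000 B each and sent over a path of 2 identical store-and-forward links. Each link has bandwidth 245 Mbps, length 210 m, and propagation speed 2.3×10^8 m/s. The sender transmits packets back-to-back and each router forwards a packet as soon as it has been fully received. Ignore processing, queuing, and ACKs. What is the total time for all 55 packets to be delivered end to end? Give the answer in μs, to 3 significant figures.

Per-hop transmission t_tx = L/R = 32000/245000000 = 130.612 μs.
Per-hop propagation t_prop = 210/2.3e+08 = 0.913043 μs.
Pipeline fill: first packet needs 2·t_tx to clear all hops; remaining 54 packets each add one t_tx.
Total = (2+55-1)·t_tx + 2·t_prop = 56·130.612 + 2·0.913043 = 7320 μs.

7320 μs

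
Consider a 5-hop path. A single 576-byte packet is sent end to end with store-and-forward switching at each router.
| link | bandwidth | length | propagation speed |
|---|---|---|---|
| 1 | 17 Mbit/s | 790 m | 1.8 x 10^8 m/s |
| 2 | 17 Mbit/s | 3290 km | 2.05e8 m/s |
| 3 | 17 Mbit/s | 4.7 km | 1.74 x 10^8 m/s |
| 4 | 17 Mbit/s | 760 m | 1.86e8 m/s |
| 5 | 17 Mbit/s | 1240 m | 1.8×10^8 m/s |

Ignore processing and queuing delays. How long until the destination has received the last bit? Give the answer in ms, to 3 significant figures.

L = 576 × 8 = 4608 bits.
Transmission delay per hop = L/R = 4608/17000000 = 0.271059 ms; 5 hops → 1.35529 ms.
Propagation delays (d/s per hop): 0.00438889, 16.0488, 0.0270115, 0.00408602, 0.00688889 ms; sum = 16.0912 ms.
End-to-end = 17.4 ms.

17.4 ms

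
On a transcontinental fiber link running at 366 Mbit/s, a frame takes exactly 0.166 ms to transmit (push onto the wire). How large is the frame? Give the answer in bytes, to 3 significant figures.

L = R × t_tx = 366000000 b/s × 0.000166 s = 60756 bits.
In bytes: 60756 / 8 = 7590 bytes.

7590 bytes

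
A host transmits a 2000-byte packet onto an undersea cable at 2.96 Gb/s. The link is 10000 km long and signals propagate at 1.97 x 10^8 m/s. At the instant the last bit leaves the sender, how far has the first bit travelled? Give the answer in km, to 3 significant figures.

1.06 km

t_tx = L/R = 16000/2960000000 = 5.40541e-06 s.
Distance = s × t_tx = 197000000 × 5.40541e-06 = 1.06 km.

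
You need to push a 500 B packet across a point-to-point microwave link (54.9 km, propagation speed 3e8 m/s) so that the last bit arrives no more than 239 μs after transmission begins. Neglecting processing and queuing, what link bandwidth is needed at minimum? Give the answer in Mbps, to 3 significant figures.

71.4 Mbps

L = 4000 bits.
Propagation delay = 54900 / 300000000 = 183 μs.
Transmission budget = 239 − 183 = 56 μs.
R ≥ L / t_tx = 4000 bits / 5.6e-05 s = 71.4 Mbps.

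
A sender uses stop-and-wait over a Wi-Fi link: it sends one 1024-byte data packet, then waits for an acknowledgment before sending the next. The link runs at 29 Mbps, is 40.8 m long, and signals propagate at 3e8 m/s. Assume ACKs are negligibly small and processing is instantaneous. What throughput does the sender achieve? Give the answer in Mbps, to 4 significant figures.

t_tx = L/R = 8192/29000000 = 0.000282483 s.
t_prop = 40.8/300000000 = 1.36e-07 s; RTT = 2.72e-07 s.
Cycle = t_tx + RTT = 0.000282755 s.
Throughput = L / cycle = 8192 / 0.000282755 = 28.97 Mbps.

28.97 Mbps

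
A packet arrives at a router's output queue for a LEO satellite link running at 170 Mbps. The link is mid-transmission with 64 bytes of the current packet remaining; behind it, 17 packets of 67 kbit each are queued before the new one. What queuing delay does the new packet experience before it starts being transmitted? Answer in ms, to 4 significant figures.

6.703 ms

Each queued packet: L/R = 67000/170000000 = 0.394118 ms.
17 queued → 6.7 ms.
Plus remaining 512 bits of current packet: 0.00301176 ms.
Queuing delay = 6.703 ms.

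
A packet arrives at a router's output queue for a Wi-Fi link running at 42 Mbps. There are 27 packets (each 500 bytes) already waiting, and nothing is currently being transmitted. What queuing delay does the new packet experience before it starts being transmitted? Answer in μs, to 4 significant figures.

2571 μs

Each queued packet: L/R = 4000/42000000 = 95.2381 μs.
27 queued → 2571.43 μs.
Queuing delay = 2571 μs.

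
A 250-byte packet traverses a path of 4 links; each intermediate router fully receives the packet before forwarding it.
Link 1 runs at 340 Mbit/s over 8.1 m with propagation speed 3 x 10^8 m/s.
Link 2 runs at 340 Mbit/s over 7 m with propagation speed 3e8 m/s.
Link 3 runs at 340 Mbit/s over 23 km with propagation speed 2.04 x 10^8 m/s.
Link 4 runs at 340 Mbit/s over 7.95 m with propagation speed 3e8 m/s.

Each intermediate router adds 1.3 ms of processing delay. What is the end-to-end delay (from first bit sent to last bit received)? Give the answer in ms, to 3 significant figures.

L = 250 × 8 = 2000 bits.
Transmission delay per hop = L/R = 2000/340000000 = 0.00588235 ms; 4 hops → 0.0235294 ms.
Propagation delays (d/s per hop): 2.7e-05, 2.33333e-05, 0.112745, 2.65e-05 ms; sum = 0.112822 ms.
Processing at 3 router(s): 3 × 1.3 ms = 3.9 ms.
End-to-end = 4.04 ms.

4.04 ms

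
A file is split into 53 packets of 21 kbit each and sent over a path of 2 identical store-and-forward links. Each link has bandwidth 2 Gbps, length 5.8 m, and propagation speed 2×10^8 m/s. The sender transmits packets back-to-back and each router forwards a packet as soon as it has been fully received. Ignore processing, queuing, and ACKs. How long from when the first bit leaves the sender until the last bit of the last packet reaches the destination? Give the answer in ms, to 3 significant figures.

Per-hop transmission t_tx = L/R = 21000/2000000000 = 0.0105 ms.
Per-hop propagation t_prop = 5.8/200000000 = 2.9e-05 ms.
Pipeline fill: first packet needs 2·t_tx to clear all hops; remaining 52 packets each add one t_tx.
Total = (2+53-1)·t_tx + 2·t_prop = 54·0.0105 + 2·2.9e-05 = 0.567 ms.

0.567 ms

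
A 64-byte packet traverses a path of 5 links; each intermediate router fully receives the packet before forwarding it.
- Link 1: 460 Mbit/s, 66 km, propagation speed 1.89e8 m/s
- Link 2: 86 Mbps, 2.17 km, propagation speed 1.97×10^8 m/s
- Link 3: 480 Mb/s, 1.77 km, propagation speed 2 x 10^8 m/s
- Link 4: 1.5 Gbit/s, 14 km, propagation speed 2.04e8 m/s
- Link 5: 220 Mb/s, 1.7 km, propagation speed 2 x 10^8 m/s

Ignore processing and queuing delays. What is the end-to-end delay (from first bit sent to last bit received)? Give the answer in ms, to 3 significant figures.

0.457 ms

L = 64 × 8 = 512 bits.
Transmission delays (L/R per hop): 0.00111304, 0.00595349, 0.00106667, 0.000341333, 0.00232727 ms; sum = 0.0108018 ms.
Propagation delays (d/s per hop): 0.349206, 0.0110152, 0.00885, 0.0686275, 0.0085 ms; sum = 0.446199 ms.
End-to-end = 0.457 ms.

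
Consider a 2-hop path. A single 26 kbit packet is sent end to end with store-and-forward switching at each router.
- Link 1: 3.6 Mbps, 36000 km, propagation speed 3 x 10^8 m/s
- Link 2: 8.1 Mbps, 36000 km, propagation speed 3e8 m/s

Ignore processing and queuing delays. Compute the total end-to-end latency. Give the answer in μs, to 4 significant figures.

250400 μs

L = 26000 bits.
Transmission delays (L/R per hop): 7222.22, 3209.88 μs; sum = 10432.1 μs.
Propagation delays (d/s per hop): 120000, 120000 μs; sum = 240000 μs.
End-to-end = 250400 μs.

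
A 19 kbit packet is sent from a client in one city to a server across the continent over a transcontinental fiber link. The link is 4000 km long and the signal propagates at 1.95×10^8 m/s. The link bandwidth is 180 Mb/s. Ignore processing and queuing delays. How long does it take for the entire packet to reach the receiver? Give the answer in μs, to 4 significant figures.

L = 19000 bits.
Transmission delay = L/R = 19000 / 180000000 = 105.556 μs.
Propagation delay = d/s = 4000000 m / 195000000 m/s = 20512.8 μs.
Total = 20620 μs.

20620 μs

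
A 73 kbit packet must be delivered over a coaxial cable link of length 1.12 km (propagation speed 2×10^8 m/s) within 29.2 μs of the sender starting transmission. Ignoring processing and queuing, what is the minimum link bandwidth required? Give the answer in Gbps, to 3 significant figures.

Propagation delay = 1120 / 200000000 = 5.6 μs.
Transmission budget = 29.2 − 5.6 = 23.6 μs.
R ≥ L / t_tx = 73000 bits / 2.36e-05 s = 3.09 Gbps.

3.09 Gbps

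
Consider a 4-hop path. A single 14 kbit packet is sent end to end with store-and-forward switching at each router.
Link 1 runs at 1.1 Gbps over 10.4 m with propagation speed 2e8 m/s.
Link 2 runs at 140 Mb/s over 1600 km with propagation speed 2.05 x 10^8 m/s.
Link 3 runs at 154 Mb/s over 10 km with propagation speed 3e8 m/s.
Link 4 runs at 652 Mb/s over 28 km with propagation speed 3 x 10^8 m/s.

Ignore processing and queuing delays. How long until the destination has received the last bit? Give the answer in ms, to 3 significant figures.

L = 14000 bits.
Transmission delays (L/R per hop): 0.0127273, 0.1, 0.0909091, 0.0214724 ms; sum = 0.225109 ms.
Propagation delays (d/s per hop): 5.2e-05, 7.80488, 0.0333333, 0.0933333 ms; sum = 7.9316 ms.
End-to-end = 8.16 ms.

8.16 ms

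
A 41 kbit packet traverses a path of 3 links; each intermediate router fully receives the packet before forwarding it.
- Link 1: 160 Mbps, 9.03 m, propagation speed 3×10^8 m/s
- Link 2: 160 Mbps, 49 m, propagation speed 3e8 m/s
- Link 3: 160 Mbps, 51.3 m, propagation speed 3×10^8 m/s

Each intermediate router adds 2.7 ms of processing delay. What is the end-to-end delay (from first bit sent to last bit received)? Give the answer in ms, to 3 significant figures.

6.17 ms

L = 41000 bits.
Transmission delay per hop = L/R = 41000/160000000 = 0.25625 ms; 3 hops → 0.76875 ms.
Propagation delays (d/s per hop): 3.01e-05, 0.000163333, 0.000171 ms; sum = 0.000364433 ms.
Processing at 2 router(s): 2 × 2.7 ms = 5.4 ms.
End-to-end = 6.17 ms.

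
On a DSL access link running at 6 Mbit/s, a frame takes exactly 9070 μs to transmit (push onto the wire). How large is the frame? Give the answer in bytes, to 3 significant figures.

L = R × t_tx = 6000000 b/s × 0.00907 s = 54420 bits.
In bytes: 54420 / 8 = 6800 bytes.

6800 bytes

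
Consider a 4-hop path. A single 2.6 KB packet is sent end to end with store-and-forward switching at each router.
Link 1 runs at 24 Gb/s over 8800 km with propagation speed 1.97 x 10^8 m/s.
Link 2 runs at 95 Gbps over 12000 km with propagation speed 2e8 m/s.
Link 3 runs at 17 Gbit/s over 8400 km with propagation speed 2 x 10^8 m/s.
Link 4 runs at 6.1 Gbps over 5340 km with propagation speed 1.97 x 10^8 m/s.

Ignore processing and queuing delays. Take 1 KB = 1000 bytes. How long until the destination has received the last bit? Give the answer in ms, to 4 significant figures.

173.8 ms

L = 20800 bits.
Transmission delays (L/R per hop): 0.000866667, 0.000218947, 0.00122353, 0.00340984 ms; sum = 0.00571898 ms.
Propagation delays (d/s per hop): 44.6701, 60, 42, 27.1066 ms; sum = 173.777 ms.
End-to-end = 173.8 ms.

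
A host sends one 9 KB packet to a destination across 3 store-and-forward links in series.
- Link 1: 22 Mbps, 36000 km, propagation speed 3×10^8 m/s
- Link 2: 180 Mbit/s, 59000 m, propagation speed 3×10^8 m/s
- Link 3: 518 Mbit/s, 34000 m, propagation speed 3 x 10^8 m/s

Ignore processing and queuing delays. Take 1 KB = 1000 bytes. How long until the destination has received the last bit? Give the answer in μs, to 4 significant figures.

124100 μs

L = 72000 bits.
Transmission delays (L/R per hop): 3272.73, 400, 138.996 μs; sum = 3811.72 μs.
Propagation delays (d/s per hop): 120000, 196.667, 113.333 μs; sum = 120310 μs.
End-to-end = 124100 μs.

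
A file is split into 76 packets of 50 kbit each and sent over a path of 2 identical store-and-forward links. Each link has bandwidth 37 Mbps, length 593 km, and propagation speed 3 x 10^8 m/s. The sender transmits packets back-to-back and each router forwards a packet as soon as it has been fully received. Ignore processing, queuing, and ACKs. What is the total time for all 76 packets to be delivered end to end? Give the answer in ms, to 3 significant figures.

Per-hop transmission t_tx = L/R = 50000/37000000 = 1.35135 ms.
Per-hop propagation t_prop = 593000/300000000 = 1.97667 ms.
Pipeline fill: first packet needs 2·t_tx to clear all hops; remaining 75 packets each add one t_tx.
Total = (2+76-1)·t_tx + 2·t_prop = 77·1.35135 + 2·1.97667 = 108 ms.

108 ms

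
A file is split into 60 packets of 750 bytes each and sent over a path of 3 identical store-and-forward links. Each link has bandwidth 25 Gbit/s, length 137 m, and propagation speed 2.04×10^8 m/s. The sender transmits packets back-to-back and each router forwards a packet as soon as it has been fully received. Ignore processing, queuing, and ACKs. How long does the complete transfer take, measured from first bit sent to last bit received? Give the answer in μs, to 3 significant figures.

Per-hop transmission t_tx = L/R = 6000/25000000000 = 0.24 μs.
Per-hop propagation t_prop = 137/204000000 = 0.671569 μs.
Pipeline fill: first packet needs 3·t_tx to clear all hops; remaining 59 packets each add one t_tx.
Total = (3+60-1)·t_tx + 3·t_prop = 62·0.24 + 3·0.671569 = 16.9 μs.

16.9 μs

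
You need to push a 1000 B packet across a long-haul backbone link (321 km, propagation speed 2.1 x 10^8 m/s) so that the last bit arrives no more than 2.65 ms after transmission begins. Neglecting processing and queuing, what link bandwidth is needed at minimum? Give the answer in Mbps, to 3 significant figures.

L = 8000 bits.
Propagation delay = 321000 / 210000000 = 1.52857 ms.
Transmission budget = 2.65 − 1.52857 = 1.12143 ms.
R ≥ L / t_tx = 8000 bits / 0.00112143 s = 7.13 Mbps.

7.13 Mbps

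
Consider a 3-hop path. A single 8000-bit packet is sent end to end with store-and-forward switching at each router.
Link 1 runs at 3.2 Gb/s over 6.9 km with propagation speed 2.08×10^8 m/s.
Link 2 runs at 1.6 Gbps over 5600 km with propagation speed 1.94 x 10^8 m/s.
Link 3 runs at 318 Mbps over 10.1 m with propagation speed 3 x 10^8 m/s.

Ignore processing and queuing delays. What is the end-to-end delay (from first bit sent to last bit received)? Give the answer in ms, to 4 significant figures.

28.93 ms

Transmission delays (L/R per hop): 0.0025, 0.005, 0.0251572 ms; sum = 0.0326572 ms.
Propagation delays (d/s per hop): 0.0331731, 28.866, 3.36667e-05 ms; sum = 28.8992 ms.
End-to-end = 28.93 ms.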